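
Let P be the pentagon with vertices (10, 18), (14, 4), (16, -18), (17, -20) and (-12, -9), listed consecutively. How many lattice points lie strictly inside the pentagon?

528

The shoelace formula gives twice the area as |(10·4 − 14·18) + (14·(-18) − 16·4) + (16·(-20) − 17·(-18)) + (17·(-9) − (-12)·(-20)) + ((-12)·18 − 10·(-9))| = 1061, so the area is 1061/2.
Summing gcd(|Δx|,|Δy|) over the edges gives the boundary count: gcd(4,14) + gcd(2,22) + gcd(1,2) + gcd(29,11) + gcd(22,27) = 2+2+1+1+1 = 7.
By Pick's theorem A = I + B/2 − 1, so I = 1061/2 − 7/2 + 1 = 528.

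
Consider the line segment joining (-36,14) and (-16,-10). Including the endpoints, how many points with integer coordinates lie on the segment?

The number of lattice points on a segment between lattice points is gcd(|Δx|,|Δy|) + 1 = gcd(20,24) + 1 = 4 + 1 = 5.

5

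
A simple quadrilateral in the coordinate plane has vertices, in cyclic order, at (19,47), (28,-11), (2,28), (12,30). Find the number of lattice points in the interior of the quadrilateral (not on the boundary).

493

By the shoelace formula, twice the signed area is |[19·(-11) − 28·47] + [28·28 − 2·(-11)] + [2·30 − 12·28] + [12·47 − 19·30]| = 1001, so the area is 1001/2.
The number of boundary lattice points is Σ gcd(|Δx|,|Δy|) = gcd(9,58) + gcd(26,39) + gcd(10,2) + gcd(7,17) = 1+13+2+1 = 17.
By Pick's theorem A = I + B/2 − 1, so I = 1001/2 − 17/2 + 1 = 493.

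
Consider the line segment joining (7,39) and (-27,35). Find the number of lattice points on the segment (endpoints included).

The number of lattice points on a segment between lattice points is gcd(|Δx|,|Δy|) + 1 = gcd(34,4) + 1 = 2 + 1 = 3.

3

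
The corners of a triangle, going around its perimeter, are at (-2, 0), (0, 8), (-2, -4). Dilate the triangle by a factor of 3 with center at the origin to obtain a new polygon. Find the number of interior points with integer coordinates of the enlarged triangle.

The shoelace formula gives twice the area as |((-2)·8 − 0·0) + (0·(-4) − (-2)·8) + ((-2)·0 − (-2)·(-4))| = 8, so the area is 4.
Along each edge there are gcd(|Δx|,|Δy|)+1 lattice points, so counting each shared vertex once the boundary has gcd(2,8) + gcd(2,12) + gcd(0,4) = 2+2+4 = 8.
Scaling by 3 multiplies the area by 3² = 9 (so the new area is 36) and multiplies the boundary lattice-point count by 3, giving 24.
By Pick's theorem, the interior count of the dilated polygon is 36 − 24/2 + 1 = 25.

25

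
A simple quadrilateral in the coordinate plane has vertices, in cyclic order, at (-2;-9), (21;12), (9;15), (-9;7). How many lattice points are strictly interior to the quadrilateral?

330

By the shoelace formula, twice the signed area is |((-2)·12 − 21·(-9)) + (21·15 − 9·12) + (9·7 − (-9)·15) + ((-9)·(-9) − (-2)·7)| = 665, so the area is 332.5.
Along each edge there are gcd(|Δx|,|Δy|)+1 lattice points, so counting each shared vertex once the boundary has gcd(23,21) + gcd(12,3) + gcd(18,8) + gcd(7,16) = 1+3+2+1 = 7.
Pick's theorem gives I = A − B/2 + 1 = 332.5 − 7/2 + 1 = 330.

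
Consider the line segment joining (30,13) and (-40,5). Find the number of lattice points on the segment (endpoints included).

3

The number of lattice points on a segment between lattice points is gcd(|Δx|,|Δy|) + 1 = gcd(70,8) + 1 = 2 + 1 = 3.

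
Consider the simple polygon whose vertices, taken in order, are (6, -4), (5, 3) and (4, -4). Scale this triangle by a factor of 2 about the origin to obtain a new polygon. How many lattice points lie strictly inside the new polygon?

Using the shoelace formula, 2A = |[6·3 − 5·(-4)] + [5·(-4) − 4·3] + [4·(-4) − 6·(-4)]| = 14, so the area is 7.
Along each edge there are gcd(|Δx|,|Δy|)+1 lattice points, so counting each shared vertex once the boundary has gcd(1,7) + gcd(1,7) + gcd(2,0) = 1+1+2 = 4.
Scaling by 2 multiplies the area by 2² = 4 (so the new area is 28) and multiplies the boundary lattice-point count by 2, giving 8.
By Pick's theorem, the interior count of the dilated polygon is 28 − 8/2 + 1 = 25.

25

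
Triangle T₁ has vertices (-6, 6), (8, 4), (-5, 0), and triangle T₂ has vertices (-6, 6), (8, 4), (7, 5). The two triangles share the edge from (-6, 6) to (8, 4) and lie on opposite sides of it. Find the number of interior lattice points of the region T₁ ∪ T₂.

The union is the simple quadrilateral with vertices (-6, 6), (-5, 0), (8, 4), (7, 5) in order.
Using the shoelace formula, 2A = |((-6)·0 − (-5)·6) + ((-5)·4 − 8·0) + (8·5 − 7·4) + (7·6 − (-6)·5)| = 94, so the area is 47.
Summing gcd(|Δx|,|Δy|) over the edges gives the boundary count: gcd(1,6) + gcd(13,4) + gcd(1,1) + gcd(13,1) = 1+1+1+1 = 4.
By Pick's theorem I = A − B/2 + 1 = 47 − 4/2 + 1 = 46.

46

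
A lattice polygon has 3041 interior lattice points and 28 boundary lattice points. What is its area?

By Pick's theorem, A = I + B/2 − 1 = 3041 + 28/2 − 1 = 3054.

3054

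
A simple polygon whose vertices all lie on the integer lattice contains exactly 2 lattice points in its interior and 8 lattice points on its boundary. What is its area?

5

By Pick's theorem, A = I + B/2 − 1 = 2 + 8/2 − 1 = 5.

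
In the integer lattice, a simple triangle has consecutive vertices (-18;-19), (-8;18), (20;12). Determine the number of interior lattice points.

By the shoelace formula, twice the signed area is |[(-18)·18 − (-8)·(-19)] + [(-8)·12 − 20·18] + [20·(-19) − (-18)·12]| = 1096, so the area is 548.
Summing gcd(|Δx|,|Δy|) over the edges gives the boundary count: gcd(10,37) + gcd(28,6) + gcd(38,31) = 1+2+1 = 4.
By Pick's theorem A = I + B/2 − 1, so I = 548 − 4/2 + 1 = 547.

547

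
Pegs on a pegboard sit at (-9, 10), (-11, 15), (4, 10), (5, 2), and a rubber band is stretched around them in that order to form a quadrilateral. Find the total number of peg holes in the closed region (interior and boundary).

Using the shoelace formula, 2A = |((-9)·15 − (-11)·10) + ((-11)·10 − 4·15) + (4·2 − 5·10) + (5·10 − (-9)·2)| = 169, so the area is 84.5.
Along each edge there are gcd(|Δx|,|Δy|)+1 lattice points, so counting each shared vertex once the boundary has gcd(2,5) + gcd(15,5) + gcd(1,8) + gcd(14,8) = 1+5+1+2 = 9.
Pick's theorem gives I = A − B/2 + 1 = 84.5 − 9/2 + 1 = 81, so the closed region contains I + B = 81 + 9 = 90 lattice points.

90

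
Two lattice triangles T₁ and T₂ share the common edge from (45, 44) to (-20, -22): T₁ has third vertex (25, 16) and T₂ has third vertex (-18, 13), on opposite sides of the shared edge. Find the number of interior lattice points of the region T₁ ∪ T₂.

The union is the simple quadrilateral with vertices (45, 44), (25, 16), (-20, -22), (-18, 13) in order.
By the shoelace formula, twice the signed area is |(45·16 − 25·44) + (25·(-22) − (-20)·16) + ((-20)·13 − (-18)·(-22)) + ((-18)·44 − 45·13)| = 2643, so the area is 2643/2.
Along each edge there are gcd(|Δx|,|Δy|)+1 lattice points, so counting each shared vertex once the boundary has gcd(20,28) + gcd(45,38) + gcd(2,35) + gcd(63,31) = 4+1+1+1 = 7.
By Pick's theorem I = A − B/2 + 1 = 2643/2 − 7/2 + 1 = 1319.

1319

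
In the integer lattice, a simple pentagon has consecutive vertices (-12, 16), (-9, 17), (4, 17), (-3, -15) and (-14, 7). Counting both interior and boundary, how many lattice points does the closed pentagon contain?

Using the shoelace formula, 2A = |((-12)·17 − (-9)·16) + ((-9)·17 − 4·17) + (4·(-15) − (-3)·17) + ((-3)·7 − (-14)·(-15)) + ((-14)·16 − (-12)·7)| = 661, so the area is 661/2.
Summing gcd(|Δx|,|Δy|) over the edges gives the boundary count: gcd(3,1) + gcd(13,0) + gcd(7,32) + gcd(11,22) + gcd(2,9) = 1+13+1+11+1 = 27.
Pick's theorem gives I = A − B/2 + 1 = 661/2 − 27/2 + 1 = 318, so the closed region contains I + B = 318 + 27 = 345 lattice points.

345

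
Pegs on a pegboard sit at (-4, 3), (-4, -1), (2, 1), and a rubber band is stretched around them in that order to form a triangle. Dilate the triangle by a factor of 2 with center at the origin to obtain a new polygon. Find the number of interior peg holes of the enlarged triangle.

41

Using the shoelace formula, 2A = |((-4)·(-1) − (-4)·3) + ((-4)·1 − 2·(-1)) + (2·3 − (-4)·1)| = 24, so the area is 12.
Along each edge there are gcd(|Δx|,|Δy|)+1 lattice points, so counting each shared vertex once the boundary has gcd(0,4) + gcd(6,2) + gcd(6,2) = 4+2+2 = 8.
Scaling by 2 multiplies the area by 2² = 4 (so the new area is 48) and multiplies the boundary lattice-point count by 2, giving 16.
By Pick's theorem, the interior count of the dilated polygon is 48 − 16/2 + 1 = 41.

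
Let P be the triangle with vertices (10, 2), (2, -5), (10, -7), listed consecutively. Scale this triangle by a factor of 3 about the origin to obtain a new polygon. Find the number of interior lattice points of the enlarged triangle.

The shoelace formula gives twice the area as |(10·(-5) − 2·2) + (2·(-7) − 10·(-5)) + (10·2 − 10·(-7))| = 72, so the area is 36.
Summing gcd(|Δx|,|Δy|) over the edges gives the boundary count: gcd(8,7) + gcd(8,2) + gcd(0,9) = 1+2+9 = 12.
Scaling by 3 multiplies the area by 3² = 9 (so the new area is 324) and multiplies the boundary lattice-point count by 3, giving 36.
By Pick's theorem, the interior count of the dilated polygon is 324 − 36/2 + 1 = 307.

307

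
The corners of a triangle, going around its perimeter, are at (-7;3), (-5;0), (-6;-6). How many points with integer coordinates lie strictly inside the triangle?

Using the shoelace formula, 2A = |[(-7)·0 − (-5)·3] + [(-5)·(-6) − (-6)·0] + [(-6)·3 − (-7)·(-6)]| = 15, so the area is 7.5.
Summing gcd(|Δx|,|Δy|) over the edges gives the boundary count: gcd(2,3) + gcd(1,6) + gcd(1,9) = 1+1+1 = 3.
Pick's theorem gives I = A − B/2 + 1 = 7.5 − 3/2 + 1 = 7.

7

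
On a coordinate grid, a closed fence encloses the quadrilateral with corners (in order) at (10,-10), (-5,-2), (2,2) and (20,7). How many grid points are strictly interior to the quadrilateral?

185

By the shoelace formula, twice the signed area is |(10·(-2) − (-5)·(-10)) + ((-5)·2 − 2·(-2)) + (2·7 − 20·2) + (20·(-10) − 10·7)| = 372, so the area is 186.
The number of boundary lattice points is Σ gcd(|Δx|,|Δy|) = gcd(15,8) + gcd(7,4) + gcd(18,5) + gcd(10,17) = 1+1+1+1 = 4.
By Pick's theorem A = I + B/2 − 1, so I = 186 − 4/2 + 1 = 185.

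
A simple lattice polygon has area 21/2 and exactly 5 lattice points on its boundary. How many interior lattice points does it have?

Pick's theorem A = I + B/2 − 1 rearranges to I = A − B/2 + 1 = 21/2 − 5/2 + 1 = 9.

9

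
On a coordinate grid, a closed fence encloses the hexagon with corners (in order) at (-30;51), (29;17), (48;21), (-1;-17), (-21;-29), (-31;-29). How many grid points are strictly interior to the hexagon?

The shoelace formula gives twice the area as |((-30)·17 − 29·51) + (29·21 − 48·17) + (48·(-17) − (-1)·21) + ((-1)·(-29) − (-21)·(-17)) + ((-21)·(-29) − (-31)·(-29)) + ((-31)·51 − (-30)·(-29))| = 6060, so the area is 3030.
The number of boundary lattice points is Σ gcd(|Δx|,|Δy|) = gcd(59,34) + gcd(19,4) + gcd(49,38) + gcd(20,12) + gcd(10,0) + gcd(1,80) = 1+1+1+4+10+1 = 18.
Pick's theorem gives I = A − B/2 + 1 = 3030 − 18/2 + 1 = 3022.

3022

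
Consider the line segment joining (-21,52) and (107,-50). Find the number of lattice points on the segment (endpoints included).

3

The number of lattice points on a segment between lattice points is gcd(|Δx|,|Δy|) + 1 = gcd(128,102) + 1 = 2 + 1 = 3.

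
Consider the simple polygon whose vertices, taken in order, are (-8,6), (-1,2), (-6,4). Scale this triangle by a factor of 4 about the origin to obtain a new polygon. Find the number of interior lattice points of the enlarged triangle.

41

Using the shoelace formula, 2A = |((-8)·2 − (-1)·6) + ((-1)·4 − (-6)·2) + ((-6)·6 − (-8)·4)| = 6, so the area is 3.
The number of boundary lattice points is Σ gcd(|Δx|,|Δy|) = gcd(7,4) + gcd(5,2) + gcd(2,2) = 1+1+2 = 4.
Scaling by 4 multiplies the area by 4² = 16 (so the new area is 48) and multiplies the boundary lattice-point count by 4, giving 16.
By Pick's theorem, the interior count of the dilated polygon is 48 − 16/2 + 1 = 41.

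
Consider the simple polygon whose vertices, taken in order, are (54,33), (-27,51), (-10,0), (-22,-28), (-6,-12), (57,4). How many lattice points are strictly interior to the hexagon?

3405

By the shoelace formula, twice the signed area is |(54·51 − (-27)·33) + ((-27)·0 − (-10)·51) + ((-10)·(-28) − (-22)·0) + ((-22)·(-12) − (-6)·(-28)) + ((-6)·4 − 57·(-12)) + (57·33 − 54·4)| = 6856, so the area is 3428.
The number of boundary lattice points is Σ gcd(|Δx|,|Δy|) = gcd(81,18) + gcd(17,51) + gcd(12,28) + gcd(16,16) + gcd(63,16) + gcd(3,29) = 9+17+4+16+1+1 = 48.
By Pick's theorem A = I + B/2 − 1, so I = 3428 − 48/2 + 1 = 3405.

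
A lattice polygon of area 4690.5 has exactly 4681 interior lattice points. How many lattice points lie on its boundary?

21

Pick's theorem gives A = I + B/2 − 1, so B = 2(A − I + 1) = 2(4690.5 − 4681 + 1) = 21.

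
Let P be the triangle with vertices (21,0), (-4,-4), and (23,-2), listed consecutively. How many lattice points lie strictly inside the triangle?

28

Using the shoelace formula, 2A = |(21·(-4) − (-4)·0) + ((-4)·(-2) − 23·(-4)) + (23·0 − 21·(-2))| = 58, so the area is 29.
Along each edge there are gcd(|Δx|,|Δy|)+1 lattice points, so counting each shared vertex once the boundary has gcd(25,4) + gcd(27,2) + gcd(2,2) = 1+1+2 = 4.
Pick's theorem gives I = A − B/2 + 1 = 29 − 4/2 + 1 = 28.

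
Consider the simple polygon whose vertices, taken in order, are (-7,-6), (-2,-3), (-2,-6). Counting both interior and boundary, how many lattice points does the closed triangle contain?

By the shoelace formula, twice the signed area is |((-7)·(-3) − (-2)·(-6)) + ((-2)·(-6) − (-2)·(-3)) + ((-2)·(-6) − (-7)·(-6))| = 15, so the area is 15/2.
Along each edge there are gcd(|Δx|,|Δy|)+1 lattice points, so counting each shared vertex once the boundary has gcd(5,3) + gcd(0,3) + gcd(5,0) = 1+3+5 = 9.
Pick's theorem gives I = A − B/2 + 1 = 15/2 − 9/2 + 1 = 4, so the closed region contains I + B = 4 + 9 = 13 lattice points.

13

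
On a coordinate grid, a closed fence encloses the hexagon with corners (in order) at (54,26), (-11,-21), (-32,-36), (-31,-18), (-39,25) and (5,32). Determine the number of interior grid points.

3053

The shoelace formula gives twice the area as |[54·(-21) − (-11)·26] + [(-11)·(-36) − (-32)·(-21)] + [(-32)·(-18) − (-31)·(-36)] + [(-31)·25 − (-39)·(-18)] + [(-39)·32 − 5·25] + [5·26 − 54·32]| = 6112, so the area is 3056.
Summing gcd(|Δx|,|Δy|) over the edges gives the boundary count: gcd(65,47) + gcd(21,15) + gcd(1,18) + gcd(8,43) + gcd(44,7) + gcd(49,6) = 1+3+1+1+1+1 = 8.
By Pick's theorem A = I + B/2 − 1, so I = 3056 − 8/2 + 1 = 3053.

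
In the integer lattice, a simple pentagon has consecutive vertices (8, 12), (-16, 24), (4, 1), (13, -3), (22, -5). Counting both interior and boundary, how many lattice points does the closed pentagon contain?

The shoelace formula gives twice the area as |(8·24 − (-16)·12) + ((-16)·1 − 4·24) + (4·(-3) − 13·1) + (13·(-5) − 22·(-3)) + (22·12 − 8·(-5))| = 552, so the area is 276.
Summing gcd(|Δx|,|Δy|) over the edges gives the boundary count: gcd(24,12) + gcd(20,23) + gcd(9,4) + gcd(9,2) + gcd(14,17) = 12+1+1+1+1 = 16.
Pick's theorem gives I = A − B/2 + 1 = 276 − 16/2 + 1 = 269, so the closed region contains I + B = 269 + 16 = 285 lattice points.

285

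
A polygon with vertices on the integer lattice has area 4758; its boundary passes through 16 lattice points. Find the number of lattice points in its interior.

4751

Pick's theorem A = I + B/2 − 1 rearranges to I = A − B/2 + 1 = 4758 − 16/2 + 1 = 4751.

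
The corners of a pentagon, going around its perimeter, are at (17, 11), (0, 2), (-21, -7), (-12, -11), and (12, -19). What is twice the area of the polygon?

Using the shoelace formula, 2A = |(17·2 − 0·11) + (0·(-7) − (-21)·2) + ((-21)·(-11) − (-12)·(-7)) + ((-12)·(-19) − 12·(-11)) + (12·11 − 17·(-19))| = 1038, so the area is 519.

1038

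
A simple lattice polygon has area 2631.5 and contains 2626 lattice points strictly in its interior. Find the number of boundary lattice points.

Pick's theorem gives A = I + B/2 − 1, so B = 2(A − I + 1) = 2(2631.5 − 2626 + 1) = 13.

13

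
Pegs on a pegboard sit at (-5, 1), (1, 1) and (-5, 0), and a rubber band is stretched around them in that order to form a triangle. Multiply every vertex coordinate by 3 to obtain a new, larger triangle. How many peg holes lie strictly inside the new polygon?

16

By the shoelace formula, twice the signed area is |[(-5)·1 − 1·1] + [1·0 − (-5)·1] + [(-5)·1 − (-5)·0]| = 6, so the area is 3.
Summing gcd(|Δx|,|Δy|) over the edges gives the boundary count: gcd(6,0) + gcd(6,1) + gcd(0,1) = 6+1+1 = 8.
Scaling by 3 multiplies the area by 3² = 9 (so the new area is 27) and multiplies the boundary lattice-point count by 3, giving 24.
By Pick's theorem, the interior count of the dilated polygon is 27 − 24/2 + 1 = 16.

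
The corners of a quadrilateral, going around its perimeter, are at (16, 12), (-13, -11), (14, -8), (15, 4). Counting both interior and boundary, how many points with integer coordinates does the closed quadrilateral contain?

Using the shoelace formula, 2A = |[16·(-11) − (-13)·12] + [(-13)·(-8) − 14·(-11)] + [14·4 − 15·(-8)] + [15·12 − 16·4]| = 530, so the area is 265.
The number of boundary lattice points is Σ gcd(|Δx|,|Δy|) = gcd(29,23) + gcd(27,3) + gcd(1,12) + gcd(1,8) = 1+3+1+1 = 6.
Pick's theorem gives I = A − B/2 + 1 = 265 − 6/2 + 1 = 263, so the closed region contains I + B = 263 + 6 = 269 lattice points.

269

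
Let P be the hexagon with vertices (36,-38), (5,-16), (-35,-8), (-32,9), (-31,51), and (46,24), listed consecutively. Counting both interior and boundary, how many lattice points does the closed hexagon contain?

By the shoelace formula, twice the signed area is |(36·(-16) − 5·(-38)) + (5·(-8) − (-35)·(-16)) + ((-35)·9 − (-32)·(-8)) + ((-32)·51 − (-31)·9) + ((-31)·24 − 46·51) + (46·(-38) − 36·24)| = 8612, so the area is 4306.
Along each edge there are gcd(|Δx|,|Δy|)+1 lattice points, so counting each shared vertex once the boundary has gcd(31,22) + gcd(40,8) + gcd(3,17) + gcd(1,42) + gcd(77,27) + gcd(10,62) = 1+8+1+1+1+2 = 14.
Pick's theorem gives I = A − B/2 + 1 = 4306 − 14/2 + 1 = 4300, so the closed region contains I + B = 4300 + 14 = 4314 lattice points.

4314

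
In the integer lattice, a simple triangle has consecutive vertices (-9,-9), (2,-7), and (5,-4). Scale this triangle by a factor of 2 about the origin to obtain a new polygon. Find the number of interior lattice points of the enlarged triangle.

50

Using the shoelace formula, 2A = |((-9)·(-7) − 2·(-9)) + (2·(-4) − 5·(-7)) + (5·(-9) − (-9)·(-4))| = 27, so the area is 27/2.
Along each edge there are gcd(|Δx|,|Δy|)+1 lattice points, so counting each shared vertex once the boundary has gcd(11,2) + gcd(3,3) + gcd(14,5) = 1+3+1 = 5.
Scaling by 2 multiplies the area by 2² = 4 (so the new area is 54) and multiplies the boundary lattice-point count by 2, giving 10.
By Pick's theorem, the interior count of the dilated polygon is 54 − 10/2 + 1 = 50.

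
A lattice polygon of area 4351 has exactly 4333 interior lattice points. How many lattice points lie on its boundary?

Pick's theorem gives A = I + B/2 − 1, so B = 2(A − I + 1) = 2(4351 − 4333 + 1) = 38.

38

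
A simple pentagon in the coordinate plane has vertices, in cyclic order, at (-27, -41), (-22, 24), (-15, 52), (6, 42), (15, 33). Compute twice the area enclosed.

3432

Using the shoelace formula, 2A = |((-27)·24 − (-22)·(-41)) + ((-22)·52 − (-15)·24) + ((-15)·42 − 6·52) + (6·33 − 15·42) + (15·(-41) − (-27)·33)| = 3432, so the area is 1716.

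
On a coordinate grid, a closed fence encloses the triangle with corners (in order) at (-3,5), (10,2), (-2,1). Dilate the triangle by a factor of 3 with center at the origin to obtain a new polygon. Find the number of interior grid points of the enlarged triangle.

217

By the shoelace formula, twice the signed area is |((-3)·2 − 10·5) + (10·1 − (-2)·2) + ((-2)·5 − (-3)·1)| = 49, so the area is 49/2.
Along each edge there are gcd(|Δx|,|Δy|)+1 lattice points, so counting each shared vertex once the boundary has gcd(13,3) + gcd(12,1) + gcd(1,4) = 1+1+1 = 3.
Scaling by 3 multiplies the area by 3² = 9 (so the new area is 441/2) and multiplies the boundary lattice-point count by 3, giving 9.
By Pick's theorem, the interior count of the dilated polygon is 441/2 − 9/2 + 1 = 217.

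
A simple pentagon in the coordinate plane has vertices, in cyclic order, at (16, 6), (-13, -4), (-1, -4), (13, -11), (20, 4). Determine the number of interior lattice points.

Using the shoelace formula, 2A = |[16·(-4) − (-13)·6] + [(-13)·(-4) − (-1)·(-4)] + [(-1)·(-11) − 13·(-4)] + [13·4 − 20·(-11)] + [20·6 − 16·4]| = 453, so the area is 453/2.
Along each edge there are gcd(|Δx|,|Δy|)+1 lattice points, so counting each shared vertex once the boundary has gcd(29,10) + gcd(12,0) + gcd(14,7) + gcd(7,15) + gcd(4,2) = 1+12+7+1+2 = 23.
Pick's theorem gives I = A − B/2 + 1 = 453/2 − 23/2 + 1 = 216.

216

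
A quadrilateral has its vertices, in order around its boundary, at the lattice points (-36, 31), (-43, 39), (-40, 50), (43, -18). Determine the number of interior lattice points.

The shoelace formula gives twice the area as |[(-36)·39 − (-43)·31] + [(-43)·50 − (-40)·39] + [(-40)·(-18) − 43·50] + [43·31 − (-36)·(-18)]| = 1406, so the area is 703.
Summing gcd(|Δx|,|Δy|) over the edges gives the boundary count: gcd(7,8) + gcd(3,11) + gcd(83,68) + gcd(79,49) = 1+1+1+1 = 4.
Pick's theorem gives I = A − B/2 + 1 = 703 − 4/2 + 1 = 702.

702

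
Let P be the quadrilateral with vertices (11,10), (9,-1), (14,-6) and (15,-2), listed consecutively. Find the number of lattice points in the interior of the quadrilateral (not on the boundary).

Using the shoelace formula, 2A = |(11·(-1) − 9·10) + (9·(-6) − 14·(-1)) + (14·(-2) − 15·(-6)) + (15·10 − 11·(-2))| = 93, so the area is 46.5.
Summing gcd(|Δx|,|Δy|) over the edges gives the boundary count: gcd(2,11) + gcd(5,5) + gcd(1,4) + gcd(4,12) = 1+5+1+4 = 11.
By Pick's theorem A = I + B/2 − 1, so I = 46.5 − 11/2 + 1 = 42.

42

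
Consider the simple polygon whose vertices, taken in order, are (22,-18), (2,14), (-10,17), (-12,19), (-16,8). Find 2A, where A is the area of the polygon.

852

Using the shoelace formula, 2A = |[22·14 − 2·(-18)] + [2·17 − (-10)·14] + [(-10)·19 − (-12)·17] + [(-12)·8 − (-16)·19] + [(-16)·(-18) − 22·8]| = 852, so the area is 426.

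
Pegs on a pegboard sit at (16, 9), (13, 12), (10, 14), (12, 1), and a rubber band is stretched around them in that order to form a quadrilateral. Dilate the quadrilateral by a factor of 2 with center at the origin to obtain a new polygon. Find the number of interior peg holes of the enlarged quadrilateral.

134

By the shoelace formula, twice the signed area is |[16·12 − 13·9] + [13·14 − 10·12] + [10·1 − 12·14] + [12·9 − 16·1]| = 71, so the area is 35.5.
The number of boundary lattice points is Σ gcd(|Δx|,|Δy|) = gcd(3,3) + gcd(3,2) + gcd(2,13) + gcd(4,8) = 3+1+1+4 = 9.
Scaling by 2 multiplies the area by 2² = 4 (so the new area is 142) and multiplies the boundary lattice-point count by 2, giving 18.
By Pick's theorem, the interior count of the dilated polygon is 142 − 18/2 + 1 = 134.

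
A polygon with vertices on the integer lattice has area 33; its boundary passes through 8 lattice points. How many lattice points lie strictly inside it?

Pick's theorem A = I + B/2 − 1 rearranges to I = A − B/2 + 1 = 33 − 8/2 + 1 = 30.

30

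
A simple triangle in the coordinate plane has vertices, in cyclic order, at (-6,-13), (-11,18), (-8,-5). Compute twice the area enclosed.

Using the shoelace formula, 2A = |[(-6)·18 − (-11)·(-13)] + [(-11)·(-5) − (-8)·18] + [(-8)·(-13) − (-6)·(-5)]| = 22, so the area is 11.

22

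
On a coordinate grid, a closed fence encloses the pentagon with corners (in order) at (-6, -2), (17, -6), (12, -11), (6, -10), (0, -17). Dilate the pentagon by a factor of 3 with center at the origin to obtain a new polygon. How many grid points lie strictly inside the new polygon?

1348

By the shoelace formula, twice the signed area is |((-6)·(-6) − 17·(-2)) + (17·(-11) − 12·(-6)) + (12·(-10) − 6·(-11)) + (6·(-17) − 0·(-10)) + (0·(-2) − (-6)·(-17))| = 303, so the area is 151.5.
Summing gcd(|Δx|,|Δy|) over the edges gives the boundary count: gcd(23,4) + gcd(5,5) + gcd(6,1) + gcd(6,7) + gcd(6,15) = 1+5+1+1+3 = 11.
Scaling by 3 multiplies the area by 3² = 9 (so the new area is 1363.5) and multiplies the boundary lattice-point count by 3, giving 33.
By Pick's theorem, the interior count of the dilated polygon is 1363.5 − 33/2 + 1 = 1348.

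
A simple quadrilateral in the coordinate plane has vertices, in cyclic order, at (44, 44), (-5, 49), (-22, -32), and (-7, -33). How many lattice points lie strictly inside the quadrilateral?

The shoelace formula gives twice the area as |[44·49 − (-5)·44] + [(-5)·(-32) − (-22)·49] + [(-22)·(-33) − (-7)·(-32)] + [(-7)·44 − 44·(-33)]| = 5260, so the area is 2630.
The number of boundary lattice points is Σ gcd(|Δx|,|Δy|) = gcd(49,5) + gcd(17,81) + gcd(15,1) + gcd(51,77) = 1+1+1+1 = 4.
By Pick's theorem A = I + B/2 − 1, so I = 2630 − 4/2 + 1 = 2629.

2629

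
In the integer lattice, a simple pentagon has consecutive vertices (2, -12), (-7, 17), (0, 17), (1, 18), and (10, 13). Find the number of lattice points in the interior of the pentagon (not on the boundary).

245

Using the shoelace formula, 2A = |(2·17 − (-7)·(-12)) + ((-7)·17 − 0·17) + (0·18 − 1·17) + (1·13 − 10·18) + (10·(-12) − 2·13)| = 499, so the area is 499/2.
Along each edge there are gcd(|Δx|,|Δy|)+1 lattice points, so counting each shared vertex once the boundary has gcd(9,29) + gcd(7,0) + gcd(1,1) + gcd(9,5) + gcd(8,25) = 1+7+1+1+1 = 11.
By Pick's theorem A = I + B/2 − 1, so I = 499/2 − 11/2 + 1 = 245.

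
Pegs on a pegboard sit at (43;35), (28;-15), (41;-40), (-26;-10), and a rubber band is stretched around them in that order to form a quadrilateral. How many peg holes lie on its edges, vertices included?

10

Summing gcd(|Δx|,|Δy|) over the edges gives the boundary count: gcd(15,50) + gcd(13,25) + gcd(67,30) + gcd(69,45) = 5+1+1+3 = 10.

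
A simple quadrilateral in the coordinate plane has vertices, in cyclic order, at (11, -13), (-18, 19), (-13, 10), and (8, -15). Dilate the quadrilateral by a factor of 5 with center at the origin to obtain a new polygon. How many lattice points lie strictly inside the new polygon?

2716

Using the shoelace formula, 2A = |(11·19 − (-18)·(-13)) + ((-18)·10 − (-13)·19) + ((-13)·(-15) − 8·10) + (8·(-13) − 11·(-15))| = 218, so the area is 109.
Summing gcd(|Δx|,|Δy|) over the edges gives the boundary count: gcd(29,32) + gcd(5,9) + gcd(21,25) + gcd(3,2) = 1+1+1+1 = 4.
Scaling by 5 multiplies the area by 5² = 25 (so the new area is 2725) and multiplies the boundary lattice-point count by 5, giving 20.
By Pick's theorem, the interior count of the dilated polygon is 2725 − 20/2 + 1 = 2716.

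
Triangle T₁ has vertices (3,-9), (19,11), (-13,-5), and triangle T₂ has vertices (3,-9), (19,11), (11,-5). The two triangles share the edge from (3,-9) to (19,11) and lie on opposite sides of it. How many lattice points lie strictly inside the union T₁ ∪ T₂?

The union is the simple quadrilateral with vertices (3,-9), (-13,-5), (19,11), (11,-5) in order.
The shoelace formula gives twice the area as |(3·(-5) − (-13)·(-9)) + ((-13)·11 − 19·(-5)) + (19·(-5) − 11·11) + (11·(-9) − 3·(-5))| = 480, so the area is 240.
The number of boundary lattice points is Σ gcd(|Δx|,|Δy|) = gcd(16,4) + gcd(32,16) + gcd(8,16) + gcd(8,4) = 4+16+8+4 = 32.
By Pick's theorem I = A − B/2 + 1 = 240 − 32/2 + 1 = 225.

225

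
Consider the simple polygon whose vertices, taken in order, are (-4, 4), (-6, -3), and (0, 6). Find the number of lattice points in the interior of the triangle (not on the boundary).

Using the shoelace formula, 2A = |[(-4)·(-3) − (-6)·4] + [(-6)·6 − 0·(-3)] + [0·4 − (-4)·6]| = 24, so the area is 12.
The number of boundary lattice points is Σ gcd(|Δx|,|Δy|) = gcd(2,7) + gcd(6,9) + gcd(4,2) = 1+3+2 = 6.
By Pick's theorem A = I + B/2 − 1, so I = 12 − 6/2 + 1 = 10.

10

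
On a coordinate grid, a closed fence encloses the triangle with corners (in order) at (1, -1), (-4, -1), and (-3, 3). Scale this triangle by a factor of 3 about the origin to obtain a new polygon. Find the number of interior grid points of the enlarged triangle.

76

By the shoelace formula, twice the signed area is |[1·(-1) − (-4)·(-1)] + [(-4)·3 − (-3)·(-1)] + [(-3)·(-1) − 1·3]| = 20, so the area is 10.
Along each edge there are gcd(|Δx|,|Δy|)+1 lattice points, so counting each shared vertex once the boundary has gcd(5,0) + gcd(1,4) + gcd(4,4) = 5+1+4 = 10.
Scaling by 3 multiplies the area by 3² = 9 (so the new area is 90) and multiplies the boundary lattice-point count by 3, giving 30.
By Pick's theorem, the interior count of the dilated polygon is 90 − 30/2 + 1 = 76.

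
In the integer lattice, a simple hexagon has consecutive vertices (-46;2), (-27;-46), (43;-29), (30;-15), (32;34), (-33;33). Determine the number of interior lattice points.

Using the shoelace formula, 2A = |[(-46)·(-46) − (-27)·2] + [(-27)·(-29) − 43·(-46)] + [43·(-15) − 30·(-29)] + [30·34 − 32·(-15)] + [32·33 − (-33)·34] + [(-33)·2 − (-46)·33]| = 10286, so the area is 5143.
Summing gcd(|Δx|,|Δy|) over the edges gives the boundary count: gcd(19,48) + gcd(70,17) + gcd(13,14) + gcd(2,49) + gcd(65,1) + gcd(13,31) = 1+1+1+1+1+1 = 6.
Pick's theorem gives I = A − B/2 + 1 = 5143 − 6/2 + 1 = 5141.

5141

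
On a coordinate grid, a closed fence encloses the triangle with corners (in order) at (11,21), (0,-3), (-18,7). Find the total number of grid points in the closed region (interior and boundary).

The shoelace formula gives twice the area as |(11·(-3) − 0·21) + (0·7 − (-18)·(-3)) + ((-18)·21 − 11·7)| = 542, so the area is 271.
Summing gcd(|Δx|,|Δy|) over the edges gives the boundary count: gcd(11,24) + gcd(18,10) + gcd(29,14) = 1+2+1 = 4.
Pick's theorem gives I = A − B/2 + 1 = 271 − 4/2 + 1 = 270, so the closed region contains I + B = 270 + 4 = 274 lattice points.

274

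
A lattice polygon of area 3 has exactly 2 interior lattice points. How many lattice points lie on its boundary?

Pick's theorem gives A = I + B/2 − 1, so B = 2(A − I + 1) = 2(3 − 2 + 1) = 4.

4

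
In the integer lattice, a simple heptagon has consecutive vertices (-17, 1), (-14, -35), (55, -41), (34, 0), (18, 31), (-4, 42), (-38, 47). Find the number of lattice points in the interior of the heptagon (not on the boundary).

4293

The shoelace formula gives twice the area as |((-17)·(-35) − (-14)·1) + ((-14)·(-41) − 55·(-35)) + (55·0 − 34·(-41)) + (34·31 − 18·0) + (18·42 − (-4)·31) + ((-4)·47 − (-38)·42) + ((-38)·1 − (-17)·47)| = 8605, so the area is 4302.5.
Along each edge there are gcd(|Δx|,|Δy|)+1 lattice points, so counting each shared vertex once the boundary has gcd(3,36) + gcd(69,6) + gcd(21,41) + gcd(16,31) + gcd(22,11) + gcd(34,5) + gcd(21,46) = 3+3+1+1+11+1+1 = 21.
Pick's theorem gives I = A − B/2 + 1 = 4302.5 − 21/2 + 1 = 4293.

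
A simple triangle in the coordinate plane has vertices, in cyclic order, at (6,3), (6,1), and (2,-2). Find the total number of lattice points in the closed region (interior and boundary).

The shoelace formula gives twice the area as |[6·1 − 6·3] + [6·(-2) − 2·1] + [2·3 − 6·(-2)]| = 8, so the area is 4.
The number of boundary lattice points is Σ gcd(|Δx|,|Δy|) = gcd(0,2) + gcd(4,3) + gcd(4,5) = 2+1+1 = 4.
Pick's theorem gives I = A − B/2 + 1 = 4 − 4/2 + 1 = 3, so the closed region contains I + B = 3 + 4 = 7 lattice points.

7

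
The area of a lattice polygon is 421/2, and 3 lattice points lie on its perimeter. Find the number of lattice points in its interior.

210

Pick's theorem A = I + B/2 − 1 rearranges to I = A − B/2 + 1 = 421/2 − 3/2 + 1 = 210.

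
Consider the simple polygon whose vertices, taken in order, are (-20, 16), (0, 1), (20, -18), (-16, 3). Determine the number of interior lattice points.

Using the shoelace formula, 2A = |[(-20)·1 − 0·16] + [0·(-18) − 20·1] + [20·3 − (-16)·(-18)] + [(-16)·16 − (-20)·3]| = 464, so the area is 232.
Along each edge there are gcd(|Δx|,|Δy|)+1 lattice points, so counting each shared vertex once the boundary has gcd(20,15) + gcd(20,19) + gcd(36,21) + gcd(4,13) = 5+1+3+1 = 10.
By Pick's theorem A = I + B/2 − 1, so I = 232 − 10/2 + 1 = 228.

228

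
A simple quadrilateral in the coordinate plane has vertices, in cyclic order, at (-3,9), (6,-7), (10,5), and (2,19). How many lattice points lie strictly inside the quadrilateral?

156

Using the shoelace formula, 2A = |((-3)·(-7) − 6·9) + (6·5 − 10·(-7)) + (10·19 − 2·5) + (2·9 − (-3)·19)| = 322, so the area is 161.
Summing gcd(|Δx|,|Δy|) over the edges gives the boundary count: gcd(9,16) + gcd(4,12) + gcd(8,14) + gcd(5,10) = 1+4+2+5 = 12.
Pick's theorem gives I = A − B/2 + 1 = 161 − 12/2 + 1 = 156.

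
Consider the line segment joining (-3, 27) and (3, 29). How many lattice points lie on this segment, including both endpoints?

The number of lattice points on a segment between lattice points is gcd(|Δx|,|Δy|) + 1 = gcd(6,2) + 1 = 2 + 1 = 3.

3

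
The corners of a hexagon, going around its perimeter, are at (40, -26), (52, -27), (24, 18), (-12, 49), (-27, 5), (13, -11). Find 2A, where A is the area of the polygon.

4845

By the shoelace formula, twice the signed area is |(40·(-27) − 52·(-26)) + (52·18 − 24·(-27)) + (24·49 − (-12)·18) + ((-12)·5 − (-27)·49) + ((-27)·(-11) − 13·5) + (13·(-26) − 40·(-11))| = 4845, so the area is 2422.5.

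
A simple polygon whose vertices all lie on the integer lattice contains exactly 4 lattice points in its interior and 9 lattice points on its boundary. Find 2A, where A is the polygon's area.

By Pick's theorem, A = I + B/2 − 1 = 4 + 9/2 − 1 = 15/2.
Hence 2A = 15.

15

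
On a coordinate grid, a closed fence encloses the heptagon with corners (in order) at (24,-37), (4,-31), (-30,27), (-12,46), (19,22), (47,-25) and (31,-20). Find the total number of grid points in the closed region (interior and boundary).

The shoelace formula gives twice the area as |(24·(-31) − 4·(-37)) + (4·27 − (-30)·(-31)) + ((-30)·46 − (-12)·27) + ((-12)·22 − 19·46) + (19·(-25) − 47·22) + (47·(-20) − 31·(-25)) + (31·(-37) − 24·(-20))| = 5953, so the area is 5953/2.
The number of boundary lattice points is Σ gcd(|Δx|,|Δy|) = gcd(20,6) + gcd(34,58) + gcd(18,19) + gcd(31,24) + gcd(28,47) + gcd(16,5) + gcd(7,17) = 2+2+1+1+1+1+1 = 9.
Pick's theorem gives I = A − B/2 + 1 = 5953/2 − 9/2 + 1 = 2973, so the closed region contains I + B = 2973 + 9 = 2982 lattice points.

2982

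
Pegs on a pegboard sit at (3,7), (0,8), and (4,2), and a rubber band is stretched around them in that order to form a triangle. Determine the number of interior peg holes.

By the shoelace formula, twice the signed area is |(3·8 − 0·7) + (0·2 − 4·8) + (4·7 − 3·2)| = 14, so the area is 7.
The number of boundary lattice points is Σ gcd(|Δx|,|Δy|) = gcd(3,1) + gcd(4,6) + gcd(1,5) = 1+2+1 = 4.
By Pick's theorem A = I + B/2 − 1, so I = 7 − 4/2 + 1 = 6.

6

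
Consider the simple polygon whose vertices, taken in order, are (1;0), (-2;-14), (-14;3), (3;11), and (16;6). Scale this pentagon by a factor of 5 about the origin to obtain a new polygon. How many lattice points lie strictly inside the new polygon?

6771

By the shoelace formula, twice the signed area is |(1·(-14) − (-2)·0) + ((-2)·3 − (-14)·(-14)) + ((-14)·11 − 3·3) + (3·6 − 16·11) + (16·0 − 1·6)| = 543, so the area is 543/2.
The number of boundary lattice points is Σ gcd(|Δx|,|Δy|) = gcd(3,14) + gcd(12,17) + gcd(17,8) + gcd(13,5) + gcd(15,6) = 1+1+1+1+3 = 7.
Scaling by 5 multiplies the area by 5² = 25 (so the new area is 6787.5) and multiplies the boundary lattice-point count by 5, giving 35.
By Pick's theorem, the interior count of the dilated polygon is 6787.5 − 35/2 + 1 = 6771.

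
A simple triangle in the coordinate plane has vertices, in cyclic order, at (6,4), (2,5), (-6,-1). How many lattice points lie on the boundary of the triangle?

Summing gcd(|Δx|,|Δy|) over the edges gives the boundary count: gcd(4,1) + gcd(8,6) + gcd(12,5) = 1+2+1 = 4.

4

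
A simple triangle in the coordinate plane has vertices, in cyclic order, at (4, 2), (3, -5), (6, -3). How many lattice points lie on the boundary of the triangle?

Along each edge there are gcd(|Δx|,|Δy|)+1 lattice points, so counting each shared vertex once the boundary has gcd(1,7) + gcd(3,2) + gcd(2,5) = 1+1+1 = 3.

3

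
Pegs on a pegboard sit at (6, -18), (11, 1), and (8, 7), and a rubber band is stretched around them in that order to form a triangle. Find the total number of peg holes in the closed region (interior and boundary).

47

By the shoelace formula, twice the signed area is |[6·1 − 11·(-18)] + [11·7 − 8·1] + [8·(-18) − 6·7]| = 87, so the area is 43.5.
Along each edge there are gcd(|Δx|,|Δy|)+1 lattice points, so counting each shared vertex once the boundary has gcd(5,19) + gcd(3,6) + gcd(2,25) = 1+3+1 = 5.
Pick's theorem gives I = A − B/2 + 1 = 43.5 − 5/2 + 1 = 42, so the closed region contains I + B = 42 + 5 = 47 lattice points.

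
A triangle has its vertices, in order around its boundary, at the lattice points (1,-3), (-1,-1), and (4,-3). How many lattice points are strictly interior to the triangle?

1

By the shoelace formula, twice the signed area is |(1·(-1) − (-1)·(-3)) + ((-1)·(-3) − 4·(-1)) + (4·(-3) − 1·(-3))| = 6, so the area is 3.
Along each edge there are gcd(|Δx|,|Δy|)+1 lattice points, so counting each shared vertex once the boundary has gcd(2,2) + gcd(5,2) + gcd(3,0) = 2+1+3 = 6.
Pick's theorem gives I = A − B/2 + 1 = 3 − 6/2 + 1 = 1.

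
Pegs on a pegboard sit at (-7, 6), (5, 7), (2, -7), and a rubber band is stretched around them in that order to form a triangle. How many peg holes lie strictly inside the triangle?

82

By the shoelace formula, twice the signed area is |((-7)·7 − 5·6) + (5·(-7) − 2·7) + (2·6 − (-7)·(-7))| = 165, so the area is 165/2.
Summing gcd(|Δx|,|Δy|) over the edges gives the boundary count: gcd(12,1) + gcd(3,14) + gcd(9,13) = 1+1+1 = 3.
Pick's theorem gives I = A − B/2 + 1 = 165/2 − 3/2 + 1 = 82.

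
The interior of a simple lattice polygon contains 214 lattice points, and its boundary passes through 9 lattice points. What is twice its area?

Pick's theorem states A = I + B/2 − 1, so A = 214 + 9/2 − 1 = 435/2.
Hence 2A = 435.

435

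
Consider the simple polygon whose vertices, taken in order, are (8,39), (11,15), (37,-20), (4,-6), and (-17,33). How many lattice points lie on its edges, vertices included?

9

Summing gcd(|Δx|,|Δy|) over the edges gives the boundary count: gcd(3,24) + gcd(26,35) + gcd(33,14) + gcd(21,39) + gcd(25,6) = 3+1+1+3+1 = 9.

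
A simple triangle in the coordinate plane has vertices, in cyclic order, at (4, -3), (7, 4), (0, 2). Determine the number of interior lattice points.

By the shoelace formula, twice the signed area is |[4·4 − 7·(-3)] + [7·2 − 0·4] + [0·(-3) − 4·2]| = 43, so the area is 21.5.
The number of boundary lattice points is Σ gcd(|Δx|,|Δy|) = gcd(3,7) + gcd(7,2) + gcd(4,5) = 1+1+1 = 3.
By Pick's theorem A = I + B/2 − 1, so I = 21.5 − 3/2 + 1 = 21.

21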